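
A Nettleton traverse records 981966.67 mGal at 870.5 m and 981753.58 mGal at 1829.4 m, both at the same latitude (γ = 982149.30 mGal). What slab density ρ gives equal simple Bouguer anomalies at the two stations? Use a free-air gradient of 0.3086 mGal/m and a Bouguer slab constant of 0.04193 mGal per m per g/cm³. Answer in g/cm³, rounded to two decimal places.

Δg_obs = 981753.58 − 981966.67 = -213.09 mGal over Δh = 1829.4 − 870.5 = 958.9 m
Equal Bouguer anomalies ⇒ Δg_obs + (0.3086 − 0.04193ρ)·Δh = 0
0.3086 − 0.04193ρ = −Δg_obs/Δh = 0.22222
ρ = (0.3086 − 0.22222) / 0.04193 = 2.06 g/cm³

2.06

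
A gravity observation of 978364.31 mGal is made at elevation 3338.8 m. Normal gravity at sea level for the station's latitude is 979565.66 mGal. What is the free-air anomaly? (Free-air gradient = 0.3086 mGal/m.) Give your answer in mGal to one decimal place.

-171.0

Free-air correction = 0.3086 × 3338.8 = 1030.35 mGal
Free-air anomaly = 978364.31 − 979565.66 + (1030.35) = -171.00 mGal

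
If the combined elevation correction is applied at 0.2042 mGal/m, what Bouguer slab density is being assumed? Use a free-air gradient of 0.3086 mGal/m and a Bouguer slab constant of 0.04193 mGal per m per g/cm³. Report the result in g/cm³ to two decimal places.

0.2042 = 0.3086 − 0.04193 × ρ
ρ = (0.3086 − 0.2042) / 0.04193 = 2.49 g/cm³

2.49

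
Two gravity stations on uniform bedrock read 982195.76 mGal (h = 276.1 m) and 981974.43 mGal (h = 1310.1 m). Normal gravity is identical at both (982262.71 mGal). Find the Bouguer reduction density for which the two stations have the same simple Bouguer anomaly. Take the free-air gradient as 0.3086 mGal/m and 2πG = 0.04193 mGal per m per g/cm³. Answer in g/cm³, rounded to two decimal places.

2.25

Δg_obs = 981974.43 − 982195.76 = -221.33 mGal over Δh = 1310.1 − 276.1 = 1034.0 m
Equal Bouguer anomalies ⇒ Δg_obs + (0.3086 − 0.04193ρ)·Δh = 0
0.3086 − 0.04193ρ = −Δg_obs/Δh = 0.21405
ρ = (0.3086 − 0.21405) / 0.04193 = 2.25 g/cm³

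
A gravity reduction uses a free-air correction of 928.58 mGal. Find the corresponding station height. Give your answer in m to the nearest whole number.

h = 928.58 / 0.3086 = 3009.01 m

3009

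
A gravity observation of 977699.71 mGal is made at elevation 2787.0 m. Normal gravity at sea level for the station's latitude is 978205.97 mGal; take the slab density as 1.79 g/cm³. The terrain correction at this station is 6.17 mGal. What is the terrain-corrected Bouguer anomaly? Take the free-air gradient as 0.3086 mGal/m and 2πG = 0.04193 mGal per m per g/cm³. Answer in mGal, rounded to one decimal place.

150.8

Free-air correction = 0.3086 × 2787.0 = 860.07 mGal
Free-air anomaly = 977699.71 − 978205.97 + (860.07) = 353.81 mGal
Bouguer slab correction = 0.04193 × 1.79 × 2787.0 = 209.18 mGal
Simple Bouguer anomaly = 353.81 − (209.18) = 144.63 mGal
Complete Bouguer anomaly = 144.63 + 6.17 = 150.80 mGal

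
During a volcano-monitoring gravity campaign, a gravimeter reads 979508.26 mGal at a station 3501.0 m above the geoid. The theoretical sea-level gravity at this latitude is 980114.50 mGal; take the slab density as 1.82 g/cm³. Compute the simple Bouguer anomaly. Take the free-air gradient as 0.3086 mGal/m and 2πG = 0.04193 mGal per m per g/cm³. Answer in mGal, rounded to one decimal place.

Free-air correction = 0.3086 × 3501.0 = 1080.41 mGal
Free-air anomaly = 979508.26 − 980114.50 + (1080.41) = 474.17 mGal
Bouguer slab correction = 0.04193 × 1.82 × 3501.0 = 267.17 mGal
Simple Bouguer anomaly = 474.17 − (267.17) = 207.00 mGal

207.0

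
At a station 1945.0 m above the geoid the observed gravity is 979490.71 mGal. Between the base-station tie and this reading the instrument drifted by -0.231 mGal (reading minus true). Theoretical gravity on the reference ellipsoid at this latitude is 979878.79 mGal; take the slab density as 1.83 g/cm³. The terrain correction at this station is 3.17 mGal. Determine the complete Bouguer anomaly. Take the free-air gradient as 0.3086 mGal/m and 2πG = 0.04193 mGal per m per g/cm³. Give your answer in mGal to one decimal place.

Drift-corrected reading = 979490.71 − (-0.231) = 979490.941 mGal
Free-air correction = 0.3086 × 1945.0 = 600.23 mGal
Free-air anomaly = 979490.941 − 979878.79 + (600.23) = 212.381 mGal
Bouguer slab correction = 0.04193 × 1.83 × 1945.0 = 149.24 mGal
Simple Bouguer anomaly = 212.381 − (149.24) = 63.141 mGal
Complete Bouguer anomaly = 63.141 + 3.17 = 66.311 mGal

66.3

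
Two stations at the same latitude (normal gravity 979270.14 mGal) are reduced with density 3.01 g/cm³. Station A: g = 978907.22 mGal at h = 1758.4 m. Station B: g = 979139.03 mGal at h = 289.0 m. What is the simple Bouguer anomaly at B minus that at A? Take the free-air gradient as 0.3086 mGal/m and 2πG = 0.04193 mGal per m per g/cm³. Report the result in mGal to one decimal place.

Δg_SB(A) = 978907.22 − 979270.14 + 0.3086×1758.4 − 0.04193×3.01×1758.4 = -42.20 mGal
Δg_SB(B) = 979139.03 − 979270.14 + 0.3086×289.0 − 0.04193×3.01×289.0 = -78.40 mGal
Difference = -78.40 − (-42.20) = -36.20 mGal

-36.2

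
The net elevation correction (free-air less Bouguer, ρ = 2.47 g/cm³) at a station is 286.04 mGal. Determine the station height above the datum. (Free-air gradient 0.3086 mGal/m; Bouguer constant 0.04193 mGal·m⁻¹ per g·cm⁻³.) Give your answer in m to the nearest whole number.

1395

Combined gradient = 0.3086 − 0.04193 × 2.47 = 0.2050329 mGal/m
h = 286.04 / 0.2050329 = 1395.09 m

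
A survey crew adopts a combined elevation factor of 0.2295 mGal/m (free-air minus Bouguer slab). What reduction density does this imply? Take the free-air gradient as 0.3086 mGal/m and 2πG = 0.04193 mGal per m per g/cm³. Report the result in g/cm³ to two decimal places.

1.89

0.2295 = 0.3086 − 0.04193 × ρ
ρ = (0.3086 − 0.2295) / 0.04193 = 1.89 g/cm³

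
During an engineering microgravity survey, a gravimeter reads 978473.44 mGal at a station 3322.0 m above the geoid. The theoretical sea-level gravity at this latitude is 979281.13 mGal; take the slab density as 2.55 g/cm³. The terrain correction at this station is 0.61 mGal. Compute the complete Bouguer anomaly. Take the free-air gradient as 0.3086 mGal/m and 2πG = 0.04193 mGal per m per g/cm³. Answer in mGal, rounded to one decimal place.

-137.1

Free-air correction = 0.3086 × 3322.0 = 1025.17 mGal
Free-air anomaly = 978473.44 − 979281.13 + (1025.17) = 217.48 mGal
Bouguer slab correction = 0.04193 × 2.55 × 3322.0 = 355.19 mGal
Simple Bouguer anomaly = 217.48 − (355.19) = -137.71 mGal
Complete Bouguer anomaly = -137.71 + 0.61 = -137.10 mGal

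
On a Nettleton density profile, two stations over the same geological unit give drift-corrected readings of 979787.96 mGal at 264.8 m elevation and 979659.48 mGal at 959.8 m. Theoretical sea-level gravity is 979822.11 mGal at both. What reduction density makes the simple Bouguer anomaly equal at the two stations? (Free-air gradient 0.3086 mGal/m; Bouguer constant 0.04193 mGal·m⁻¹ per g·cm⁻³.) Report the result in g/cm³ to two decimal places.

Δg_obs = 979659.48 − 979787.96 = -128.48 mGal over Δh = 959.8 − 264.8 = 695.0 m
Equal Bouguer anomalies ⇒ Δg_obs + (0.3086 − 0.04193ρ)·Δh = 0
0.3086 − 0.04193ρ = −Δg_obs/Δh = 0.18486
ρ = (0.3086 − 0.18486) / 0.04193 = 2.95 g/cm³

2.95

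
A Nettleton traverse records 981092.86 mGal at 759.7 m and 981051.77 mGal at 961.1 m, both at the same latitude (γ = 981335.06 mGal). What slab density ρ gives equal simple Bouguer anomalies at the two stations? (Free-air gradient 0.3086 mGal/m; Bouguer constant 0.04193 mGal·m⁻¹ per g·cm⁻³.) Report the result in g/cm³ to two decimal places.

Δg_obs = 981051.77 − 981092.86 = -41.09 mGal over Δh = 961.1 − 759.7 = 201.4 m
Equal Bouguer anomalies ⇒ Δg_obs + (0.3086 − 0.04193ρ)·Δh = 0
0.3086 − 0.04193ρ = −Δg_obs/Δh = 0.20402
ρ = (0.3086 − 0.20402) / 0.04193 = 2.49 g/cm³

2.49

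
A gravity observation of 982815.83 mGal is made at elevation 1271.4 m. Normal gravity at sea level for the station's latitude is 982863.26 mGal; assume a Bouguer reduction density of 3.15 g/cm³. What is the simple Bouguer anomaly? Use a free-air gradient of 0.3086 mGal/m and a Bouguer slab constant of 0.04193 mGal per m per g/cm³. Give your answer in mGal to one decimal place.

177.0

Free-air correction = 0.3086 × 1271.4 = 392.35 mGal
Free-air anomaly = 982815.83 − 982863.26 + (392.35) = 344.92 mGal
Bouguer slab correction = 0.04193 × 3.15 × 1271.4 = 167.93 mGal
Simple Bouguer anomaly = 344.92 − (167.93) = 176.99 mGal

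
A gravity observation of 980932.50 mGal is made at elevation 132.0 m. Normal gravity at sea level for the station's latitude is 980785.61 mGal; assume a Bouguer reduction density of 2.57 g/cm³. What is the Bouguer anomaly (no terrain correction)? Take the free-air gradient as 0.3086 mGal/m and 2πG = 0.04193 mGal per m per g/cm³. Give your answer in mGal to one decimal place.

Free-air correction = 0.3086 × 132.0 = 40.74 mGal
Free-air anomaly = 980932.50 − 980785.61 + (40.74) = 187.63 mGal
Bouguer slab correction = 0.04193 × 2.57 × 132.0 = 14.22 mGal
Simple Bouguer anomaly = 187.63 − (14.22) = 173.41 mGal

173.4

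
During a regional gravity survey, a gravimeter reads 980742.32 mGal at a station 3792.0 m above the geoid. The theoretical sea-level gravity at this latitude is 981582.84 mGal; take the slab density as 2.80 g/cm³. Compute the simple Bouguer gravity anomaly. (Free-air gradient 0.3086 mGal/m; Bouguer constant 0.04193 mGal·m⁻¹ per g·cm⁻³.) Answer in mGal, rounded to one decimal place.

Free-air correction = 0.3086 × 3792.0 = 1170.21 mGal
Free-air anomaly = 980742.32 − 981582.84 + (1170.21) = 329.69 mGal
Bouguer slab correction = 0.04193 × 2.80 × 3792.0 = 445.20 mGal
Simple Bouguer anomaly = 329.69 − (445.20) = -115.51 mGal

-115.5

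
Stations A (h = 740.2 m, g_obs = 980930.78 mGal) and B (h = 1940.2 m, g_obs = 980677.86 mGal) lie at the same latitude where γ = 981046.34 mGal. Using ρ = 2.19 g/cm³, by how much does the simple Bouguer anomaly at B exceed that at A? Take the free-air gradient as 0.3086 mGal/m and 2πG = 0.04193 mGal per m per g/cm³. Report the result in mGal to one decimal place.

7.2

Δg_SB(A) = 980930.78 − 981046.34 + 0.3086×740.2 − 0.04193×2.19×740.2 = 44.90 mGal
Δg_SB(B) = 980677.86 − 981046.34 + 0.3086×1940.2 − 0.04193×2.19×1940.2 = 52.10 mGal
Difference = 52.10 − (44.90) = 7.20 mGal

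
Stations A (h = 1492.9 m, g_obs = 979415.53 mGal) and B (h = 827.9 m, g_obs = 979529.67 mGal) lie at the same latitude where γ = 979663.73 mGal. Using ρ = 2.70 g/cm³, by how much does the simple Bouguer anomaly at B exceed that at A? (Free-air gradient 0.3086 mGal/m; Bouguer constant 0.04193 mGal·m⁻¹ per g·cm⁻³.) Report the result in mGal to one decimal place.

Δg_SB(A) = 979415.53 − 979663.73 + 0.3086×1492.9 − 0.04193×2.70×1492.9 = 43.50 mGal
Δg_SB(B) = 979529.67 − 979663.73 + 0.3086×827.9 − 0.04193×2.70×827.9 = 27.70 mGal
Difference = 27.70 − (43.50) = -15.80 mGal

-15.8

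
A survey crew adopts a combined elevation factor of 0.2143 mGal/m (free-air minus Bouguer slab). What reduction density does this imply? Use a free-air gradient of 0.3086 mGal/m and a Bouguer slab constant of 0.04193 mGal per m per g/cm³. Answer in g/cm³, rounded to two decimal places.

2.25

0.2143 = 0.3086 − 0.04193 × ρ
ρ = (0.3086 − 0.2143) / 0.04193 = 2.25 g/cm³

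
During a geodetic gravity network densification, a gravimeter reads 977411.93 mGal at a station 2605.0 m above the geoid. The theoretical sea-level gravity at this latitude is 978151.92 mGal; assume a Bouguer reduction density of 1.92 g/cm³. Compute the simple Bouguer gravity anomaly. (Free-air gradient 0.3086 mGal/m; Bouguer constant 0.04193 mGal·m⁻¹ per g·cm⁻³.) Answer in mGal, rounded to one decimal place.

Free-air correction = 0.3086 × 2605.0 = 803.90 mGal
Free-air anomaly = 977411.93 − 978151.92 + (803.90) = 63.91 mGal
Bouguer slab correction = 0.04193 × 1.92 × 2605.0 = 209.72 mGal
Simple Bouguer anomaly = 63.91 − (209.72) = -145.81 mGal

-145.8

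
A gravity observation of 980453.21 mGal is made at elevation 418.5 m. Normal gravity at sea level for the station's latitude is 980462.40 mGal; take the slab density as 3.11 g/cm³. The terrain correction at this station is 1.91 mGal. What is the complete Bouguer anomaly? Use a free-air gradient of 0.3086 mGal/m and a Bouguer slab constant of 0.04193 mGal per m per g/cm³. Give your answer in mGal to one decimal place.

67.3

Free-air correction = 0.3086 × 418.5 = 129.15 mGal
Free-air anomaly = 980453.21 − 980462.40 + (129.15) = 119.96 mGal
Bouguer slab correction = 0.04193 × 3.11 × 418.5 = 54.57 mGal
Simple Bouguer anomaly = 119.96 − (54.57) = 65.39 mGal
Complete Bouguer anomaly = 65.39 + 1.91 = 67.30 mGal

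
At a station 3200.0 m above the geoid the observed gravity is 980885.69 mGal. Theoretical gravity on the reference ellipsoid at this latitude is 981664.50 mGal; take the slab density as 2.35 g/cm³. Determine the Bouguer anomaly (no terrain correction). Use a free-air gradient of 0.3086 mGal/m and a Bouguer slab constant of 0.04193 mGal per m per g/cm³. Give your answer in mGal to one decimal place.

-106.6

Free-air correction = 0.3086 × 3200.0 = 987.52 mGal
Free-air anomaly = 980885.69 − 981664.50 + (987.52) = 208.71 mGal
Bouguer slab correction = 0.04193 × 2.35 × 3200.0 = 315.31 mGal
Simple Bouguer anomaly = 208.71 − (315.31) = -106.60 mGal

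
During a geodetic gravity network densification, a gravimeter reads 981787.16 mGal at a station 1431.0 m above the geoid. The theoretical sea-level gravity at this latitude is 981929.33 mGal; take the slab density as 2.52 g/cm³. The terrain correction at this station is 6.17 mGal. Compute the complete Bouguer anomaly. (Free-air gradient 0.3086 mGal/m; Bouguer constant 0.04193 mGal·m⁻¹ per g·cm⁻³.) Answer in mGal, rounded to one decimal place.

Free-air correction = 0.3086 × 1431.0 = 441.61 mGal
Free-air anomaly = 981787.16 − 981929.33 + (441.61) = 299.44 mGal
Bouguer slab correction = 0.04193 × 2.52 × 1431.0 = 151.20 mGal
Simple Bouguer anomaly = 299.44 − (151.20) = 148.24 mGal
Complete Bouguer anomaly = 148.24 + 6.17 = 154.41 mGal

154.4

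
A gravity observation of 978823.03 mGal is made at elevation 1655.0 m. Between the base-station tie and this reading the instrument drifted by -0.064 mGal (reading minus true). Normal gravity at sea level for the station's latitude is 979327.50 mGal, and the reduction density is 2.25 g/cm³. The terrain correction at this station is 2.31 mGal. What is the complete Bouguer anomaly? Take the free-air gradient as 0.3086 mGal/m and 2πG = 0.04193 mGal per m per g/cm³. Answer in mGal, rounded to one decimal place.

-147.5

Drift-corrected reading = 978823.03 − (-0.064) = 978823.094 mGal
Free-air correction = 0.3086 × 1655.0 = 510.73 mGal
Free-air anomaly = 978823.094 − 979327.50 + (510.73) = 6.324 mGal
Bouguer slab correction = 0.04193 × 2.25 × 1655.0 = 156.14 mGal
Simple Bouguer anomaly = 6.324 − (156.14) = -149.816 mGal
Complete Bouguer anomaly = -149.816 + 2.31 = -147.506 mGal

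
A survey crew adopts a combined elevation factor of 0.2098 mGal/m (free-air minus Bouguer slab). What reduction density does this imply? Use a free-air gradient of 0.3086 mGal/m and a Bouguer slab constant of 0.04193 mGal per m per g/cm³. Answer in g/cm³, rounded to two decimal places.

0.2098 = 0.3086 − 0.04193 × ρ
ρ = (0.3086 − 0.2098) / 0.04193 = 2.36 g/cm³

2.36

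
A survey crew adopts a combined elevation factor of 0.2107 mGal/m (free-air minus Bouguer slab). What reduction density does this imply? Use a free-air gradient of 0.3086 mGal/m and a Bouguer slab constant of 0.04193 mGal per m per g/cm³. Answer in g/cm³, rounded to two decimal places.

0.2107 = 0.3086 − 0.04193 × ρ
ρ = (0.3086 − 0.2107) / 0.04193 = 2.33 g/cm³

2.33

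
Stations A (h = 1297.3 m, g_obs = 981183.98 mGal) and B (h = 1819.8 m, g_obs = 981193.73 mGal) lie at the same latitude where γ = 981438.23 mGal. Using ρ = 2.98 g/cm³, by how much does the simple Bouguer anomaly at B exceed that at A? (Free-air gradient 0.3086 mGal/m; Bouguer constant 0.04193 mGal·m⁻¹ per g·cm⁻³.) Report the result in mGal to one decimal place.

Δg_SB(A) = 981183.98 − 981438.23 + 0.3086×1297.3 − 0.04193×2.98×1297.3 = -16.00 mGal
Δg_SB(B) = 981193.73 − 981438.23 + 0.3086×1819.8 − 0.04193×2.98×1819.8 = 89.70 mGal
Difference = 89.70 − (-16.00) = 105.70 mGal

105.7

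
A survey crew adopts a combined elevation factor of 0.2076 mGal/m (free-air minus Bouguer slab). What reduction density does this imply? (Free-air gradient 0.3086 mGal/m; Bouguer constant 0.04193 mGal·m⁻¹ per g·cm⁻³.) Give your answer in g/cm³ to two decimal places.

0.2076 = 0.3086 − 0.04193 × ρ
ρ = (0.3086 − 0.2076) / 0.04193 = 2.41 g/cm³

2.41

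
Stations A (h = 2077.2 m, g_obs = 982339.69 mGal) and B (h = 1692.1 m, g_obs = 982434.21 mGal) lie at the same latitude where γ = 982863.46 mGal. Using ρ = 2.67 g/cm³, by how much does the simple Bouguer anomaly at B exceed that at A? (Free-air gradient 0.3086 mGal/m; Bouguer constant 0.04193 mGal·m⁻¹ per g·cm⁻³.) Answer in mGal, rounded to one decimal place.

18.8

Δg_SB(A) = 982339.69 − 982863.46 + 0.3086×2077.2 − 0.04193×2.67×2077.2 = -115.30 mGal
Δg_SB(B) = 982434.21 − 982863.46 + 0.3086×1692.1 − 0.04193×2.67×1692.1 = -96.50 mGal
Difference = -96.50 − (-115.30) = 18.80 mGal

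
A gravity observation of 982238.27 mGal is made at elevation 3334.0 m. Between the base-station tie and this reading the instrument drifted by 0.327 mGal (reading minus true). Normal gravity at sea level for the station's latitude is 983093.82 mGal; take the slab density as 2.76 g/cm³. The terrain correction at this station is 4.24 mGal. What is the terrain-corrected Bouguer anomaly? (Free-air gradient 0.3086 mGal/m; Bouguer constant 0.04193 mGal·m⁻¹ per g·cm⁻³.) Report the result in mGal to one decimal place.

-208.6

Drift-corrected reading = 982238.27 − (0.327) = 982237.943 mGal
Free-air correction = 0.3086 × 3334.0 = 1028.87 mGal
Free-air anomaly = 982237.943 − 983093.82 + (1028.87) = 172.993 mGal
Bouguer slab correction = 0.04193 × 2.76 × 3334.0 = 385.83 mGal
Simple Bouguer anomaly = 172.993 − (385.83) = -212.837 mGal
Complete Bouguer anomaly = -212.837 + 4.24 = -208.597 mGal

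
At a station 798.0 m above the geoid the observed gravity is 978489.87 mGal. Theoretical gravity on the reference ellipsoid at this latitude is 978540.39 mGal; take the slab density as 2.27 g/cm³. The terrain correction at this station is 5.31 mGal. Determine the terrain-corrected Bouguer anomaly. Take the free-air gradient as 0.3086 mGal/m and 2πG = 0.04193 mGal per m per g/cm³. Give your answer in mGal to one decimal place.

Free-air correction = 0.3086 × 798.0 = 246.26 mGal
Free-air anomaly = 978489.87 − 978540.39 + (246.26) = 195.74 mGal
Bouguer slab correction = 0.04193 × 2.27 × 798.0 = 75.95 mGal
Simple Bouguer anomaly = 195.74 − (75.95) = 119.79 mGal
Complete Bouguer anomaly = 119.79 + 5.31 = 125.10 mGal

125.1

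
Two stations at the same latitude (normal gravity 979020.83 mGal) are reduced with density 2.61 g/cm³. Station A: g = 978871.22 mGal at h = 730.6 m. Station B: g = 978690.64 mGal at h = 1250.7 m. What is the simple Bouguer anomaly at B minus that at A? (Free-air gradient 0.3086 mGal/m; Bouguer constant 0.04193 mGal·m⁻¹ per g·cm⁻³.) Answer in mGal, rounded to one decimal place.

-77.0

Δg_SB(A) = 978871.22 − 979020.83 + 0.3086×730.6 − 0.04193×2.61×730.6 = -4.10 mGal
Δg_SB(B) = 978690.64 − 979020.83 + 0.3086×1250.7 − 0.04193×2.61×1250.7 = -81.10 mGal
Difference = -81.10 − (-4.10) = -77.00 mGal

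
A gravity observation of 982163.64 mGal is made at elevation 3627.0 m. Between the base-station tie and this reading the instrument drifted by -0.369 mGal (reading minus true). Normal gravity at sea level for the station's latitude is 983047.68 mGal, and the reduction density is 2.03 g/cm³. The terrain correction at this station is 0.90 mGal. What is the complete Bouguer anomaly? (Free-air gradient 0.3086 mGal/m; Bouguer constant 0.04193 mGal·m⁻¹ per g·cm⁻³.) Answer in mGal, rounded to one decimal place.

-72.2

Drift-corrected reading = 982163.64 − (-0.369) = 982164.009 mGal
Free-air correction = 0.3086 × 3627.0 = 1119.29 mGal
Free-air anomaly = 982164.009 − 983047.68 + (1119.29) = 235.619 mGal
Bouguer slab correction = 0.04193 × 2.03 × 3627.0 = 308.72 mGal
Simple Bouguer anomaly = 235.619 − (308.72) = -73.101 mGal
Complete Bouguer anomaly = -73.101 + 0.90 = -72.201 mGal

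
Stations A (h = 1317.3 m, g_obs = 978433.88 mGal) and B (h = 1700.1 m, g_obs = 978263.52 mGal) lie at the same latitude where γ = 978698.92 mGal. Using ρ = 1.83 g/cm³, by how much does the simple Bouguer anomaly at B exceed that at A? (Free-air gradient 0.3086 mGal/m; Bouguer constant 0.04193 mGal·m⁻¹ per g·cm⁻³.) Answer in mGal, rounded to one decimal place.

-81.6

Δg_SB(A) = 978433.88 − 978698.92 + 0.3086×1317.3 − 0.04193×1.83×1317.3 = 40.40 mGal
Δg_SB(B) = 978263.52 − 978698.92 + 0.3086×1700.1 − 0.04193×1.83×1700.1 = -41.20 mGal
Difference = -41.20 − (40.40) = -81.60 mGal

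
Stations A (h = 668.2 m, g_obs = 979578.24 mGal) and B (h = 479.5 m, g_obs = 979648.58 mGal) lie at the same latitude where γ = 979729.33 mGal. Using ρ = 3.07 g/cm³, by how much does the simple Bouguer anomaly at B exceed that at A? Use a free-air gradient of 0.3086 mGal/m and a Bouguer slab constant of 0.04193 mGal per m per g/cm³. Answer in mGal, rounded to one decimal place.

Δg_SB(A) = 979578.24 − 979729.33 + 0.3086×668.2 − 0.04193×3.07×668.2 = -30.90 mGal
Δg_SB(B) = 979648.58 − 979729.33 + 0.3086×479.5 − 0.04193×3.07×479.5 = 5.50 mGal
Difference = 5.50 − (-30.90) = 36.40 mGal

36.4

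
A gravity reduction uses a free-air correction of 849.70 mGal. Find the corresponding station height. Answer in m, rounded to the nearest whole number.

2753

h = 849.70 / 0.3086 = 2753.40 m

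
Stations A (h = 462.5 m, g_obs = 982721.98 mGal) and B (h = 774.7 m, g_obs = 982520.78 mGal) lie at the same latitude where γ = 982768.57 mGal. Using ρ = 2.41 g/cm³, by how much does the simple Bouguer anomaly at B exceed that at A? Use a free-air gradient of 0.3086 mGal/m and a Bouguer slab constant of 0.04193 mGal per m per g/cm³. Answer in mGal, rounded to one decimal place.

-136.4

Δg_SB(A) = 982721.98 − 982768.57 + 0.3086×462.5 − 0.04193×2.41×462.5 = 49.40 mGal
Δg_SB(B) = 982520.78 − 982768.57 + 0.3086×774.7 − 0.04193×2.41×774.7 = -87.00 mGal
Difference = -87.00 − (49.40) = -136.40 mGal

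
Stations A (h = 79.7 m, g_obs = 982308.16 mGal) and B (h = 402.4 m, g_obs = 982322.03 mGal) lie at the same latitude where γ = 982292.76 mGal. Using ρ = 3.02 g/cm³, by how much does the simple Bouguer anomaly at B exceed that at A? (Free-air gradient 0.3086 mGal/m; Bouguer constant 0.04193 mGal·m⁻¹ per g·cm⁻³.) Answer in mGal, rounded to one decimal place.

Δg_SB(A) = 982308.16 − 982292.76 + 0.3086×79.7 − 0.04193×3.02×79.7 = 29.90 mGal
Δg_SB(B) = 982322.03 − 982292.76 + 0.3086×402.4 − 0.04193×3.02×402.4 = 102.50 mGal
Difference = 102.50 − (29.90) = 72.60 mGal

72.6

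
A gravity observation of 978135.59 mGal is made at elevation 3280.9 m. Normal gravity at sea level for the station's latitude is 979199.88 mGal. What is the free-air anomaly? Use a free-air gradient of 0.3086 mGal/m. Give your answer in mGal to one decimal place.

-51.8

Free-air correction = 0.3086 × 3280.9 = 1012.49 mGal
Free-air anomaly = 978135.59 − 979199.88 + (1012.49) = -51.80 mGal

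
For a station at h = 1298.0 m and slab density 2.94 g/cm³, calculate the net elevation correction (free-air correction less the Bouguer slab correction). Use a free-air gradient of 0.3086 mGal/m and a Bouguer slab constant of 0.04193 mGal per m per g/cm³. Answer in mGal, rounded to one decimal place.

Combined gradient = 0.3086 − 0.04193 × 2.94 = 0.1853258 mGal/m
Combined elevation correction = 0.1853258 × 1298.0 = 240.6 mGal

240.6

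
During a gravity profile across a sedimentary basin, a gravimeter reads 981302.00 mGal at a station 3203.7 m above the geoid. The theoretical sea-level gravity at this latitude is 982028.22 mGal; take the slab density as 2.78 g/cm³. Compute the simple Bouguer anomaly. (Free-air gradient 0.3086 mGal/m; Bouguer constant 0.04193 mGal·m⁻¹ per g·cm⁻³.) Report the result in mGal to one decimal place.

-111.0

Free-air correction = 0.3086 × 3203.7 = 988.66 mGal
Free-air anomaly = 981302.00 − 982028.22 + (988.66) = 262.44 mGal
Bouguer slab correction = 0.04193 × 2.78 × 3203.7 = 373.44 mGal
Simple Bouguer anomaly = 262.44 − (373.44) = -111.00 mGal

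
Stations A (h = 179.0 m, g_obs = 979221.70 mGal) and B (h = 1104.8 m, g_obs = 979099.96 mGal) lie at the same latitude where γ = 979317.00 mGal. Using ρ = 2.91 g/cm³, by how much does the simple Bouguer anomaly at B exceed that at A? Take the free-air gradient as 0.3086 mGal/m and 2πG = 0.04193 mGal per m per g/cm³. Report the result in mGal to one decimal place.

51.0

Δg_SB(A) = 979221.70 − 979317.00 + 0.3086×179.0 − 0.04193×2.91×179.0 = -61.90 mGal
Δg_SB(B) = 979099.96 − 979317.00 + 0.3086×1104.8 − 0.04193×2.91×1104.8 = -10.90 mGal
Difference = -10.90 − (-61.90) = 51.00 mGal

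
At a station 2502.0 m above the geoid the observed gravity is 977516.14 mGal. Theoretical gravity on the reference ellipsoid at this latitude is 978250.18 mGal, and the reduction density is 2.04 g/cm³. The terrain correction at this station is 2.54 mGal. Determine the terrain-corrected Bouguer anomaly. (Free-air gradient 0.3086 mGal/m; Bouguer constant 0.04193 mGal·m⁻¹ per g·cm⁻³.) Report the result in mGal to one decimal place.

-173.4

Free-air correction = 0.3086 × 2502.0 = 772.12 mGal
Free-air anomaly = 977516.14 − 978250.18 + (772.12) = 38.08 mGal
Bouguer slab correction = 0.04193 × 2.04 × 2502.0 = 214.01 mGal
Simple Bouguer anomaly = 38.08 − (214.01) = -175.93 mGal
Complete Bouguer anomaly = -175.93 + 2.54 = -173.39 mGal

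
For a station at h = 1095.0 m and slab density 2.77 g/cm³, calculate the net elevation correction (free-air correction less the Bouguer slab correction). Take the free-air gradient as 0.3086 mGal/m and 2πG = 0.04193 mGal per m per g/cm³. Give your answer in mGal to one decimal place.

Combined gradient = 0.3086 − 0.04193 × 2.77 = 0.1924539 mGal/m
Combined elevation correction = 0.1924539 × 1095.0 = 210.7 mGal

210.7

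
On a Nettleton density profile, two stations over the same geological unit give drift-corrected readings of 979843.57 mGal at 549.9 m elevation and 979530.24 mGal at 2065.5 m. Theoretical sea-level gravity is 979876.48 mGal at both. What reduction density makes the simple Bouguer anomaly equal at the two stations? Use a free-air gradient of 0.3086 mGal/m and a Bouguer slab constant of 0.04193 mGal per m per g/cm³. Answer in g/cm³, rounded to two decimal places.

Δg_obs = 979530.24 − 979843.57 = -313.33 mGal over Δh = 2065.5 − 549.9 = 1515.6 m
Equal Bouguer anomalies ⇒ Δg_obs + (0.3086 − 0.04193ρ)·Δh = 0
0.3086 − 0.04193ρ = −Δg_obs/Δh = 0.20674
ρ = (0.3086 − 0.20674) / 0.04193 = 2.43 g/cm³

2.43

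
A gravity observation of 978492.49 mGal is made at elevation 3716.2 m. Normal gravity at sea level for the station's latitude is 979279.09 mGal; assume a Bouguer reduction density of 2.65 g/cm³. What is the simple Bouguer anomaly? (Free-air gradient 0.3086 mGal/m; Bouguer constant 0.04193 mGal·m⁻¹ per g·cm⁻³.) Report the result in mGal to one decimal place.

-52.7

Free-air correction = 0.3086 × 3716.2 = 1146.82 mGal
Free-air anomaly = 978492.49 − 979279.09 + (1146.82) = 360.22 mGal
Bouguer slab correction = 0.04193 × 2.65 × 3716.2 = 412.92 mGal
Simple Bouguer anomaly = 360.22 − (412.92) = -52.70 mGal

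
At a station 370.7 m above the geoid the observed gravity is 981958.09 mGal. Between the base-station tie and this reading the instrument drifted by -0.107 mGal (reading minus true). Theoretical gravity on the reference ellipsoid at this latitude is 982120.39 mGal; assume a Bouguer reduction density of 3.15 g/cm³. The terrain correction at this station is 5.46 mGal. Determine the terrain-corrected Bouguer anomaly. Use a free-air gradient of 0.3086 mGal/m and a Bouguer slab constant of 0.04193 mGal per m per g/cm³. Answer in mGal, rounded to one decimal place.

Drift-corrected reading = 981958.09 − (-0.107) = 981958.197 mGal
Free-air correction = 0.3086 × 370.7 = 114.40 mGal
Free-air anomaly = 981958.197 − 982120.39 + (114.40) = -47.793 mGal
Bouguer slab correction = 0.04193 × 3.15 × 370.7 = 48.96 mGal
Simple Bouguer anomaly = -47.793 − (48.96) = -96.753 mGal
Complete Bouguer anomaly = -96.753 + 5.46 = -91.293 mGal

-91.3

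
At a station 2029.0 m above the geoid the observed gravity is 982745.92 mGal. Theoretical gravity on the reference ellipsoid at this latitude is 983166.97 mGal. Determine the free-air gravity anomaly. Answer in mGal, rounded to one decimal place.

Free-air correction = 0.3086 × 2029.0 = 626.15 mGal
Free-air anomaly = 982745.92 − 983166.97 + (626.15) = 205.10 mGal

205.1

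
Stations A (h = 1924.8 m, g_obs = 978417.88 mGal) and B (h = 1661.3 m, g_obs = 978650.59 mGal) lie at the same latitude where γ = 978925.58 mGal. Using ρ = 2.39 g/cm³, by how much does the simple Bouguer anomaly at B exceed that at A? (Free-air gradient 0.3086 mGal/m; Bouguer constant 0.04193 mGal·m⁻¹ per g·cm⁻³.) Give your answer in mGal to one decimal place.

177.8

Δg_SB(A) = 978417.88 − 978925.58 + 0.3086×1924.8 − 0.04193×2.39×1924.8 = -106.60 mGal
Δg_SB(B) = 978650.59 − 978925.58 + 0.3086×1661.3 − 0.04193×2.39×1661.3 = 71.20 mGal
Difference = 71.20 − (-106.60) = 177.80 mGal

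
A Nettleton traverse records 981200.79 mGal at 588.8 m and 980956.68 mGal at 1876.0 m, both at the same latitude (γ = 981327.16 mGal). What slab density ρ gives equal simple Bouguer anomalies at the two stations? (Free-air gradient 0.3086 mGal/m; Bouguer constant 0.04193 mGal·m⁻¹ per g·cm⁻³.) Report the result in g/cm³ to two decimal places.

2.84

Δg_obs = 980956.68 − 981200.79 = -244.11 mGal over Δh = 1876.0 − 588.8 = 1287.2 m
Equal Bouguer anomalies ⇒ Δg_obs + (0.3086 − 0.04193ρ)·Δh = 0
0.3086 − 0.04193ρ = −Δg_obs/Δh = 0.18964
ρ = (0.3086 − 0.18964) / 0.04193 = 2.84 g/cm³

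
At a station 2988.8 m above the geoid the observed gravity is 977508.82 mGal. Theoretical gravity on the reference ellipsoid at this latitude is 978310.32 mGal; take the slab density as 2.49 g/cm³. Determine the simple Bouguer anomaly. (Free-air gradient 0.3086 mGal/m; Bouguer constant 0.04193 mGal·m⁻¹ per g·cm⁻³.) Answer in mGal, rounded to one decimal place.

Free-air correction = 0.3086 × 2988.8 = 922.34 mGal
Free-air anomaly = 977508.82 − 978310.32 + (922.34) = 120.84 mGal
Bouguer slab correction = 0.04193 × 2.49 × 2988.8 = 312.05 mGal
Simple Bouguer anomaly = 120.84 − (312.05) = -191.21 mGal

-191.2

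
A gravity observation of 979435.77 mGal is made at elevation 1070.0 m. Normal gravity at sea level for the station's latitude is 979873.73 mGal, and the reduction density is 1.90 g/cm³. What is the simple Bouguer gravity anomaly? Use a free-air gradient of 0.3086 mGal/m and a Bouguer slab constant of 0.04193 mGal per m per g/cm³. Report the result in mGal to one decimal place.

Free-air correction = 0.3086 × 1070.0 = 330.20 mGal
Free-air anomaly = 979435.77 − 979873.73 + (330.20) = -107.76 mGal
Bouguer slab correction = 0.04193 × 1.90 × 1070.0 = 85.24 mGal
Simple Bouguer anomaly = -107.76 − (85.24) = -193.00 mGal

-193.0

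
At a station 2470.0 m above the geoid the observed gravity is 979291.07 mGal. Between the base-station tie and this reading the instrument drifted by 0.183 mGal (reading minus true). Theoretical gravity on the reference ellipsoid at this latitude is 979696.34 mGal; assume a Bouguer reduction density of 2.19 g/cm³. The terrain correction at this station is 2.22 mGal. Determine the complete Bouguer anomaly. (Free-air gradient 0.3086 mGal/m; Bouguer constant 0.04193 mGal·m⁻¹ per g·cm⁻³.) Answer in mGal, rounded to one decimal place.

132.2

Drift-corrected reading = 979291.07 − (0.183) = 979290.887 mGal
Free-air correction = 0.3086 × 2470.0 = 762.24 mGal
Free-air anomaly = 979290.887 − 979696.34 + (762.24) = 356.787 mGal
Bouguer slab correction = 0.04193 × 2.19 × 2470.0 = 226.81 mGal
Simple Bouguer anomaly = 356.787 − (226.81) = 129.977 mGal
Complete Bouguer anomaly = 129.977 + 2.22 = 132.197 mGal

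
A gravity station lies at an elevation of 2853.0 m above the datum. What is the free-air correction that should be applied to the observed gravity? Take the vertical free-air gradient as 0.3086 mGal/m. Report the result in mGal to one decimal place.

Free-air correction = 0.3086 × 2853.0 = 880.4 mGal

880.4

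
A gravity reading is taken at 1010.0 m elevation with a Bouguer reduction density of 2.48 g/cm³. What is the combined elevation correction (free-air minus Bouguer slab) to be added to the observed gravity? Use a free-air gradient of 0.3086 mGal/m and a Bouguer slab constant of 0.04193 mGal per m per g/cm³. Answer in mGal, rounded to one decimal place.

Combined gradient = 0.3086 − 0.04193 × 2.48 = 0.2046136 mGal/m
Combined elevation correction = 0.2046136 × 1010.0 = 206.7 mGal

206.7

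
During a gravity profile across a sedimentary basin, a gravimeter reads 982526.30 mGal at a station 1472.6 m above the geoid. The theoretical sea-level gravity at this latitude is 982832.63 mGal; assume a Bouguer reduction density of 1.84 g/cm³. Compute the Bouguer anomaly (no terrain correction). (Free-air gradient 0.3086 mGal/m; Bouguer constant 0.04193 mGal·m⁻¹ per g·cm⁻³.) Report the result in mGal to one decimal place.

34.5

Free-air correction = 0.3086 × 1472.6 = 454.44 mGal
Free-air anomaly = 982526.30 − 982832.63 + (454.44) = 148.11 mGal
Bouguer slab correction = 0.04193 × 1.84 × 1472.6 = 113.61 mGal
Simple Bouguer anomaly = 148.11 − (113.61) = 34.50 mGal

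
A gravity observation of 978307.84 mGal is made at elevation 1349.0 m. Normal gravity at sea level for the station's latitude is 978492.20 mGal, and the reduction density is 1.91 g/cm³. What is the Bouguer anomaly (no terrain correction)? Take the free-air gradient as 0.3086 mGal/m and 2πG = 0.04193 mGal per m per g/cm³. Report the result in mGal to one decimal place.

Free-air correction = 0.3086 × 1349.0 = 416.30 mGal
Free-air anomaly = 978307.84 − 978492.20 + (416.30) = 231.94 mGal
Bouguer slab correction = 0.04193 × 1.91 × 1349.0 = 108.04 mGal
Simple Bouguer anomaly = 231.94 − (108.04) = 123.90 mGal

123.9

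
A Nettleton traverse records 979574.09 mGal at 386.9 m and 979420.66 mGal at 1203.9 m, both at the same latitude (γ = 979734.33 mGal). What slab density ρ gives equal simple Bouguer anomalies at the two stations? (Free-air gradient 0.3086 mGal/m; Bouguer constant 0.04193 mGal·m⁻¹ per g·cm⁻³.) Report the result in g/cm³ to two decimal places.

Δg_obs = 979420.66 − 979574.09 = -153.43 mGal over Δh = 1203.9 − 386.9 = 817.0 m
Equal Bouguer anomalies ⇒ Δg_obs + (0.3086 − 0.04193ρ)·Δh = 0
0.3086 − 0.04193ρ = −Δg_obs/Δh = 0.18780
ρ = (0.3086 − 0.18780) / 0.04193 = 2.88 g/cm³

2.88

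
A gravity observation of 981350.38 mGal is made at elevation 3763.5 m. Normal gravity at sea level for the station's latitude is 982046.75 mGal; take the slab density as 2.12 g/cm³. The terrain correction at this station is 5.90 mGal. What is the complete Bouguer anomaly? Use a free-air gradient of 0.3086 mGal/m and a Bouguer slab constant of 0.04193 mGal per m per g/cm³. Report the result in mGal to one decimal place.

136.4

Free-air correction = 0.3086 × 3763.5 = 1161.42 mGal
Free-air anomaly = 981350.38 − 982046.75 + (1161.42) = 465.05 mGal
Bouguer slab correction = 0.04193 × 2.12 × 3763.5 = 334.54 mGal
Simple Bouguer anomaly = 465.05 − (334.54) = 130.51 mGal
Complete Bouguer anomaly = 130.51 + 5.90 = 136.41 mGal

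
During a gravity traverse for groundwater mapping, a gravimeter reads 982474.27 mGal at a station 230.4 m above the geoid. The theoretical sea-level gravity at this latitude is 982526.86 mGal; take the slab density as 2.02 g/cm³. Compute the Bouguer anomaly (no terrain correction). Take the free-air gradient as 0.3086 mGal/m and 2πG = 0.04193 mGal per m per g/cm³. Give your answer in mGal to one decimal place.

Free-air correction = 0.3086 × 230.4 = 71.10 mGal
Free-air anomaly = 982474.27 − 982526.86 + (71.10) = 18.51 mGal
Bouguer slab correction = 0.04193 × 2.02 × 230.4 = 19.51 mGal
Simple Bouguer anomaly = 18.51 − (19.51) = -1.00 mGal

-1.0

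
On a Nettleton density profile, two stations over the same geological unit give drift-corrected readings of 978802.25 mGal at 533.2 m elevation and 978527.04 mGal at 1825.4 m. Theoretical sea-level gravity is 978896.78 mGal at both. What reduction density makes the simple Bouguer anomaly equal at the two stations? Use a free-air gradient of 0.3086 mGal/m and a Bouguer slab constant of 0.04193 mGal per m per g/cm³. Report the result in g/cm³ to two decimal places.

Δg_obs = 978527.04 − 978802.25 = -275.21 mGal over Δh = 1825.4 − 533.2 = 1292.2 m
Equal Bouguer anomalies ⇒ Δg_obs + (0.3086 − 0.04193ρ)·Δh = 0
0.3086 − 0.04193ρ = −Δg_obs/Δh = 0.21298
ρ = (0.3086 − 0.21298) / 0.04193 = 2.28 g/cm³

2.28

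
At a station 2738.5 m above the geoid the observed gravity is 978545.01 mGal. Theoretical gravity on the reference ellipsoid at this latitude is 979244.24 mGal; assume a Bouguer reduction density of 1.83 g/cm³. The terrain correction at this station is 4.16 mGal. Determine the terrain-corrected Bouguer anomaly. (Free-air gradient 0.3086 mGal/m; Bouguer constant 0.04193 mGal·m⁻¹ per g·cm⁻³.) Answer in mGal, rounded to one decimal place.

-60.1

Free-air correction = 0.3086 × 2738.5 = 845.10 mGal
Free-air anomaly = 978545.01 − 979244.24 + (845.10) = 145.87 mGal
Bouguer slab correction = 0.04193 × 1.83 × 2738.5 = 210.13 mGal
Simple Bouguer anomaly = 145.87 − (210.13) = -64.26 mGal
Complete Bouguer anomaly = -64.26 + 4.16 = -60.10 mGal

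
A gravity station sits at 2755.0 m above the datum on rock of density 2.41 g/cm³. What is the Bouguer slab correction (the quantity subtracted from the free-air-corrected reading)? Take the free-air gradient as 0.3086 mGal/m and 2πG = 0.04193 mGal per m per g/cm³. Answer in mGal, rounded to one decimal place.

Bouguer slab correction = 0.04193 × 2.41 × 2755.0 = 278.4 mGal

278.4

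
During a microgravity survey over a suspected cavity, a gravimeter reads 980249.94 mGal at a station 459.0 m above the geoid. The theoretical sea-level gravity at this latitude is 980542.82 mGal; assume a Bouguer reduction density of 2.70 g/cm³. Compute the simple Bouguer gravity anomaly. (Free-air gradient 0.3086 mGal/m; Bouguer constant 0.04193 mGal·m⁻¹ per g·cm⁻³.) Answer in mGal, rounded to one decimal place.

-203.2

Free-air correction = 0.3086 × 459.0 = 141.65 mGal
Free-air anomaly = 980249.94 − 980542.82 + (141.65) = -151.23 mGal
Bouguer slab correction = 0.04193 × 2.70 × 459.0 = 51.96 mGal
Simple Bouguer anomaly = -151.23 − (51.96) = -203.19 mGal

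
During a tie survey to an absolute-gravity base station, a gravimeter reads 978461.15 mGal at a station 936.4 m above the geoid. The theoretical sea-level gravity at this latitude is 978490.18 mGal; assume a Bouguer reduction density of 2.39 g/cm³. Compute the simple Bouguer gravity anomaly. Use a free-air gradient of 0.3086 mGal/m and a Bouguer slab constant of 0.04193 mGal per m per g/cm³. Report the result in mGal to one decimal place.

166.1

Free-air correction = 0.3086 × 936.4 = 288.97 mGal
Free-air anomaly = 978461.15 − 978490.18 + (288.97) = 259.94 mGal
Bouguer slab correction = 0.04193 × 2.39 × 936.4 = 93.84 mGal
Simple Bouguer anomaly = 259.94 − (93.84) = 166.10 mGal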